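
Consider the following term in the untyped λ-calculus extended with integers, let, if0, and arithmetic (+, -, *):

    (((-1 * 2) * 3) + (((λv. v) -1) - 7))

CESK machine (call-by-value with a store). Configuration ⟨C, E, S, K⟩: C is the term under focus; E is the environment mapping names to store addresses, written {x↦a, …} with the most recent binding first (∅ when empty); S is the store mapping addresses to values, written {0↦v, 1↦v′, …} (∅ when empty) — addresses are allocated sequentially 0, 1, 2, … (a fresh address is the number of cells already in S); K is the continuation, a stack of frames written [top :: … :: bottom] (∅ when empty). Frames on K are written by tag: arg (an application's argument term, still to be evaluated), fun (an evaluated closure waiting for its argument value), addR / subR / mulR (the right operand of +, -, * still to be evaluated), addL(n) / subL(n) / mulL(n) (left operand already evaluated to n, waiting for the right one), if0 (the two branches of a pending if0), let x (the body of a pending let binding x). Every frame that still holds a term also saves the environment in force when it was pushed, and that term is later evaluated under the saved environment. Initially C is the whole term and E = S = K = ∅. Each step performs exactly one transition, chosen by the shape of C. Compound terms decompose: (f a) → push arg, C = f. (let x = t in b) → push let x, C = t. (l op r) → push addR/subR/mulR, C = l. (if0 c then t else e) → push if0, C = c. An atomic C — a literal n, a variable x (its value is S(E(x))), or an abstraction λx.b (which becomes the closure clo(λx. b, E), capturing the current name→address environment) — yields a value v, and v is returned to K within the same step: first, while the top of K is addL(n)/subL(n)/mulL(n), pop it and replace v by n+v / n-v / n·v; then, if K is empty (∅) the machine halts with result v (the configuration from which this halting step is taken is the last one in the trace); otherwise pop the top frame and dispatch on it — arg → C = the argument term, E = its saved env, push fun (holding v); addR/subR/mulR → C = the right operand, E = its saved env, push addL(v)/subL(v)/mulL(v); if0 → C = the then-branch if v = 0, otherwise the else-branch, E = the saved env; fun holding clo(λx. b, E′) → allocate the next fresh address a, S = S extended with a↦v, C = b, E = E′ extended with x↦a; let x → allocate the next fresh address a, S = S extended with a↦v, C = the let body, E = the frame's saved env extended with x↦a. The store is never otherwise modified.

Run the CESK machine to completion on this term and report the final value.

t=0: [C=(((-1 * 2) * 3) + (((λv. v) -1) - 7)) | E=∅ | S=∅ | K=∅]
t=1: [C=((-1 * 2) * 3) | E=∅ | S=∅ | K=[addR]]
t=2: [C=(-1 * 2) | E=∅ | S=∅ | K=[mulR :: addR]]
t=3: [C=-1 | E=∅ | S=∅ | K=[mulR :: mulR :: addR]]
t=4: [C=2 | E=∅ | S=∅ | K=[mulL(-1) :: mulR :: addR]]
t=5: [C=3 | E=∅ | S=∅ | K=[mulL(-2) :: addR]]
t=6: [C=(((λv. v) -1) - 7) | E=∅ | S=∅ | K=[addL(-6)]]
t=7: [C=((λv. v) -1) | E=∅ | S=∅ | K=[subR :: addL(-6)]]
t=8: [C=(λv. v) | E=∅ | S=∅ | K=[arg :: subR :: addL(-6)]]
t=9: [C=-1 | E=∅ | S=∅ | K=[fun :: subR :: addL(-6)]]
t=10: [C=v | E={v↦0} | S={0↦-1} | K=[subR :: addL(-6)]]
t=11: [C=7 | E=∅ | S={0↦-1} | K=[subL(-1) :: addL(-6)]]
→ final value -14

Answer: -14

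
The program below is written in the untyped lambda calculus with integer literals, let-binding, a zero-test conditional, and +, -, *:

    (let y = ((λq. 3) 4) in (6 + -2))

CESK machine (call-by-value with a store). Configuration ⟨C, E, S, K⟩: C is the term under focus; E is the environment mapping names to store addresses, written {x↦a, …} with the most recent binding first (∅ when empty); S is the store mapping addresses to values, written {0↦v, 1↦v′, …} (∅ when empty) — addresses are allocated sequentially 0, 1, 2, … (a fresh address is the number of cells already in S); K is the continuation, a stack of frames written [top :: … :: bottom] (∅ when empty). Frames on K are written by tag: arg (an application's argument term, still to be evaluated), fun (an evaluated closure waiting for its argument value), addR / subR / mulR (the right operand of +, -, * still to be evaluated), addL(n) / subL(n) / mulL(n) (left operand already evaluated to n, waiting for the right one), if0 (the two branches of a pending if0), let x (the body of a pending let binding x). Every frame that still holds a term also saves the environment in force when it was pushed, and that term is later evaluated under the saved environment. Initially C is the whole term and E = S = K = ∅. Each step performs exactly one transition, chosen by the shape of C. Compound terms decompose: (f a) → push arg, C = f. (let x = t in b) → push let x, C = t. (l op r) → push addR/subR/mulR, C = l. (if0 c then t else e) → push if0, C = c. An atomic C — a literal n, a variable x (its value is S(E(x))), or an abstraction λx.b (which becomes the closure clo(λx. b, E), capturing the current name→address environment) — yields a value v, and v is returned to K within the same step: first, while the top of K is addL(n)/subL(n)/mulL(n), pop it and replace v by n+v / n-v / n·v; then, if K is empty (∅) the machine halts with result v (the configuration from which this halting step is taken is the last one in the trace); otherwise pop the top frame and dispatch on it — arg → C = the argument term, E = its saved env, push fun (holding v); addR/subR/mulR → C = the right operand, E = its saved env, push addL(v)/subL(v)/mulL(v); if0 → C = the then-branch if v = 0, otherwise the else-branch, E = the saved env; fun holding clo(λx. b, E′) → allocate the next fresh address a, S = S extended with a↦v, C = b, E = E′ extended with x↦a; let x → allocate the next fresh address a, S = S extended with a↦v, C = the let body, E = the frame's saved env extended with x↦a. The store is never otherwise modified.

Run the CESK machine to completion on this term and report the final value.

t=0: <C=(let y = ((λq. 3) 4) in (6 + -2)), E=∅, S=∅, K=∅>
t=1: <C=((λq. 3) 4), E=∅, S=∅, K=[let y]>
t=2: <C=(λq. 3), E=∅, S=∅, K=[arg :: let y]>
t=3: <C=4, E=∅, S=∅, K=[fun :: let y]>
t=4: <C=3, E={q↦0}, S={0↦4}, K=[let y]>
t=5: <C=(6 + -2), E={y↦1}, S={0↦4, 1↦3}, K=∅>
t=6: <C=6, E={y↦1}, S={0↦4, 1↦3}, K=[addR]>
t=7: <C=-2, E={y↦1}, S={0↦4, 1↦3}, K=[addL(6)]>
→ final value 4

Answer: 4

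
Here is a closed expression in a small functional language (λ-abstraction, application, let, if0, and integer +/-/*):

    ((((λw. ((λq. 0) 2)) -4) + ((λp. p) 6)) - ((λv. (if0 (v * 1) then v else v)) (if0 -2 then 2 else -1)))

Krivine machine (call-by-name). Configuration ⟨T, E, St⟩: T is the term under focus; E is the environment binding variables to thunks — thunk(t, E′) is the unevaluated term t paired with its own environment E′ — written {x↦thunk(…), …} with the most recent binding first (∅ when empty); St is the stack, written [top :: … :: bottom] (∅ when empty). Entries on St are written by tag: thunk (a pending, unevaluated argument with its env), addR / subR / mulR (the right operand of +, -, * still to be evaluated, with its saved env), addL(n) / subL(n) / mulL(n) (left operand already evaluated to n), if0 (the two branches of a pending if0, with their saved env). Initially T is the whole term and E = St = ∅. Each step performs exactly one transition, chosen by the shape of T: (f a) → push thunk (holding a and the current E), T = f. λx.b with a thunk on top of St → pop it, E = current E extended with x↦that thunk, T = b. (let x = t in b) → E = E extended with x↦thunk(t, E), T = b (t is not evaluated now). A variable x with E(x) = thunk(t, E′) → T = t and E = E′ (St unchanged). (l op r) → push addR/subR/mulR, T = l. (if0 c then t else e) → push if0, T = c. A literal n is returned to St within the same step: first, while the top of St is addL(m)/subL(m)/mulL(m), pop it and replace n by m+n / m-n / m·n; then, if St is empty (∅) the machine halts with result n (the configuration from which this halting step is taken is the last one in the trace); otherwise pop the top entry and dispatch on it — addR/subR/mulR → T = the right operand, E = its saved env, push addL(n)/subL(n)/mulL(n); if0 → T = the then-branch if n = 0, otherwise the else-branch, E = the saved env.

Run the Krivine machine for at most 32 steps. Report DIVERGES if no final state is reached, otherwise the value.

Answer: 7

Machine steps:
t=0: ⟨T=((((λw. ((λq. 0) 2)) -4) + ((λp. p) 6)) - ((λv. (if0 (v * 1) then v else v)) (if0 -2 then 2 else -1))); E=∅; St=∅⟩
t=1: ⟨T=(((λw. ((λq. 0) 2)) -4) + ((λp. p) 6)); E=∅; St=[subR]⟩
t=2: ⟨T=((λw. ((λq. 0) 2)) -4); E=∅; St=[addR :: subR]⟩
t=3: ⟨T=(λw. ((λq. 0) 2)); E=∅; St=[thunk :: addR :: subR]⟩
t=4: ⟨T=((λq. 0) 2); E={w↦thunk(-4, ∅)}; St=[addR :: subR]⟩
t=5: ⟨T=(λq. 0); E={w↦thunk(-4, ∅)}; St=[thunk :: addR :: subR]⟩
t=6: ⟨T=0; E={q↦thunk(2, {w↦thunk(-4, ∅)}), w↦thunk(-4, ∅)}; St=[addR :: subR]⟩
t=7: ⟨T=((λp. p) 6); E=∅; St=[addL(0) :: subR]⟩
t=8: ⟨T=(λp. p); E=∅; St=[thunk :: addL(0) :: subR]⟩
t=9: ⟨T=p; E={p↦thunk(6, ∅)}; St=[addL(0) :: subR]⟩
t=10: ⟨T=6; E=∅; St=[addL(0) :: subR]⟩
t=11: ⟨T=((λv. (if0 (v * 1) then v else v)) (if0 -2 then 2 else -1)); E=∅; St=[subL(6)]⟩
t=12: ⟨T=(λv. (if0 (v * 1) then v else v)); E=∅; St=[thunk :: subL(6)]⟩
t=13: ⟨T=(if0 (v * 1) then v else v); E={v↦thunk((if0 -2 then 2 else -1), ∅)}; St=[subL(6)]⟩
t=14: ⟨T=(v * 1); E={v↦thunk((if0 -2 then 2 else -1), ∅)}; St=[if0 :: subL(6)]⟩
t=15: ⟨T=v; E={v↦thunk((if0 -2 then 2 else -1), ∅)}; St=[mulR :: if0 :: subL(6)]⟩
t=16: ⟨T=(if0 -2 then 2 else -1); E=∅; St=[mulR :: if0 :: subL(6)]⟩
t=17: ⟨T=-2; E=∅; St=[if0 :: mulR :: if0 :: subL(6)]⟩
t=18: ⟨T=-1; E=∅; St=[mulR :: if0 :: subL(6)]⟩
t=19: ⟨T=1; E={v↦thunk((if0 -2 then 2 else -1), ∅)}; St=[mulL(-1) :: if0 :: subL(6)]⟩
t=20: ⟨T=v; E={v↦thunk((if0 -2 then 2 else -1), ∅)}; St=[subL(6)]⟩
t=21: ⟨T=(if0 -2 then 2 else -1); E=∅; St=[subL(6)]⟩
t=22: ⟨T=-2; E=∅; St=[if0 :: subL(6)]⟩
t=23: ⟨T=-1; E=∅; St=[subL(6)]⟩
→ final value 7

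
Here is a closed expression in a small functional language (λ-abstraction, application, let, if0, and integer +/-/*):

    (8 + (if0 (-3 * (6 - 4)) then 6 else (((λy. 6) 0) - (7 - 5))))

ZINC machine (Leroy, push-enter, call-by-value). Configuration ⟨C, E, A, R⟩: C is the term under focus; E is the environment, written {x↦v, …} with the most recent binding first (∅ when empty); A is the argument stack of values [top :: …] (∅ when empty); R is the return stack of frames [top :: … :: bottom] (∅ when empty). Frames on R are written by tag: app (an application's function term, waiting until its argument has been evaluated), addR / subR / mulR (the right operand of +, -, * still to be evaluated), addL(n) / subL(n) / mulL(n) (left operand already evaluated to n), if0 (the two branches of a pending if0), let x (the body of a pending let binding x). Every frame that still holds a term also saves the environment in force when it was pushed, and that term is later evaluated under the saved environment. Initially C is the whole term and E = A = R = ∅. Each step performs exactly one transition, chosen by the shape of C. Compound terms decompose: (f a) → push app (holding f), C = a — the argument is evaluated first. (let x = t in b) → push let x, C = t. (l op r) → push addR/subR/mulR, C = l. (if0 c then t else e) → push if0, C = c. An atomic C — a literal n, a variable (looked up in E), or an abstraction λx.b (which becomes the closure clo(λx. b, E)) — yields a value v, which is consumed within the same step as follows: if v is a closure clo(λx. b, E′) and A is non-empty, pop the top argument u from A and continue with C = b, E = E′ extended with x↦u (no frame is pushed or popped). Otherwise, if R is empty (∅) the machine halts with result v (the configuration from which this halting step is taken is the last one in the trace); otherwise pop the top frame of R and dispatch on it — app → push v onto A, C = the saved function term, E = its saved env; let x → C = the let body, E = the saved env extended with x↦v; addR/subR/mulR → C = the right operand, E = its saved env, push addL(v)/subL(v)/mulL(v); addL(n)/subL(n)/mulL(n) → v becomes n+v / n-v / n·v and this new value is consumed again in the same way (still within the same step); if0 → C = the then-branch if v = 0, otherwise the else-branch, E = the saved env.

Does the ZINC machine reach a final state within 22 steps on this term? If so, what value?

Answer: 12

Execution trace:
step 0: <C=(8 + (if0 (-3 * (6 - 4)) then 6 else (((λy. 6) 0) - (7 - 5)))), E=∅, A=∅, R=∅>
step 1: <C=8, E=∅, A=∅, R=[addR]>
step 2: <C=(if0 (-3 * (6 - 4)) then 6 else (((λy. 6) 0) - (7 - 5))), E=∅, A=∅, R=[addL(8)]>
step 3: <C=(-3 * (6 - 4)), E=∅, A=∅, R=[if0 :: addL(8)]>
step 4: <C=-3, E=∅, A=∅, R=[mulR :: if0 :: addL(8)]>
step 5: <C=(6 - 4), E=∅, A=∅, R=[mulL(-3) :: if0 :: addL(8)]>
step 6: <C=6, E=∅, A=∅, R=[subR :: mulL(-3) :: if0 :: addL(8)]>
step 7: <C=4, E=∅, A=∅, R=[subL(6) :: mulL(-3) :: if0 :: addL(8)]>
step 8: <C=(((λy. 6) 0) - (7 - 5)), E=∅, A=∅, R=[addL(8)]>
step 9: <C=((λy. 6) 0), E=∅, A=∅, R=[subR :: addL(8)]>
step 10: <C=0, E=∅, A=∅, R=[app :: subR :: addL(8)]>
step 11: <C=(λy. 6), E=∅, A=[0], R=[subR :: addL(8)]>
step 12: <C=6, E={y↦0}, A=∅, R=[subR :: addL(8)]>
step 13: <C=(7 - 5), E=∅, A=∅, R=[subL(6) :: addL(8)]>
step 14: <C=7, E=∅, A=∅, R=[subR :: subL(6) :: addL(8)]>
step 15: <C=5, E=∅, A=∅, R=[subL(7) :: subL(6) :: addL(8)]>
→ final value 12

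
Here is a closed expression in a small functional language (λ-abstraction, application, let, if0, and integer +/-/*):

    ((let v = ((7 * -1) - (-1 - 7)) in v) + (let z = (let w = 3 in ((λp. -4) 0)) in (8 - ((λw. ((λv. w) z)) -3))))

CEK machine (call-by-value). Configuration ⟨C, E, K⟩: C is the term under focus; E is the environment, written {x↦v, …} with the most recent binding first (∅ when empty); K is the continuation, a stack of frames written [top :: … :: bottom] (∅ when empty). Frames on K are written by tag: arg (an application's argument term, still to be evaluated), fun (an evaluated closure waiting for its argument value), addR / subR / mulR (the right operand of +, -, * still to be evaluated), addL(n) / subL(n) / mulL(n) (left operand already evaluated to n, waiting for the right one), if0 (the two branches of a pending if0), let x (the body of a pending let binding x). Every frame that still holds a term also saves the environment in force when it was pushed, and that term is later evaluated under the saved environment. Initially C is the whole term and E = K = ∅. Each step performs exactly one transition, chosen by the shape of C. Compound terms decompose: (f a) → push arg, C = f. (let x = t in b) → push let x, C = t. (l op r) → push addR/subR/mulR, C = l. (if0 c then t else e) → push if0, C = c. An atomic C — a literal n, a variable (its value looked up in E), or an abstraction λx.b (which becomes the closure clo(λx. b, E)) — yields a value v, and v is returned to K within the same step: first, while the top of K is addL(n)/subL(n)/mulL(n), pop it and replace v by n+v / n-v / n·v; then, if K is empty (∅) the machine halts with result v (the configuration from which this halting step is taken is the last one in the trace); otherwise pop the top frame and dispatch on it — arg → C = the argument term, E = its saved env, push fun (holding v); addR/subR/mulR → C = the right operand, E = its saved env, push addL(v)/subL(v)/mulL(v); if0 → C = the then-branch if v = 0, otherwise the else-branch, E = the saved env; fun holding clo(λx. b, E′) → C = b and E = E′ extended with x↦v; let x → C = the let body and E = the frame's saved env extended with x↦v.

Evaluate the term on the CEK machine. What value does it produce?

Answer: 12

Machine steps:
0. [C=((let v = ((7 * -1) - (-1 - 7)) in v) + (let z = (let w = 3 in ((λp. -4) 0)) in (8 - ((λw. ((λv. w) z)) -3)))) | E=∅ | K=∅]
1. [C=(let v = ((7 * -1) - (-1 - 7)) in v) | E=∅ | K=[addR]]
2. [C=((7 * -1) - (-1 - 7)) | E=∅ | K=[let v :: addR]]
3. [C=(7 * -1) | E=∅ | K=[subR :: let v :: addR]]
4. [C=7 | E=∅ | K=[mulR :: subR :: let v :: addR]]
5. [C=-1 | E=∅ | K=[mulL(7) :: subR :: let v :: addR]]
6. [C=(-1 - 7) | E=∅ | K=[subL(-7) :: let v :: addR]]
7. [C=-1 | E=∅ | K=[subR :: subL(-7) :: let v :: addR]]
8. [C=7 | E=∅ | K=[subL(-1) :: subL(-7) :: let v :: addR]]
9. [C=v | E={v↦1} | K=[addR]]
10. [C=(let z = (let w = 3 in ((λp. -4) 0)) in (8 - ((λw. ((λv. w) z)) -3))) | E=∅ | K=[addL(1)]]
11. [C=(let w = 3 in ((λp. -4) 0)) | E=∅ | K=[let z :: addL(1)]]
12. [C=3 | E=∅ | K=[let w :: let z :: addL(1)]]
13. [C=((λp. -4) 0) | E={w↦3} | K=[let z :: addL(1)]]
14. [C=(λp. -4) | E={w↦3} | K=[arg :: let z :: addL(1)]]
15. [C=0 | E={w↦3} | K=[fun :: let z :: addL(1)]]
16. [C=-4 | E={p↦0, w↦3} | K=[let z :: addL(1)]]
17. [C=(8 - ((λw. ((λv. w) z)) -3)) | E={z↦-4} | K=[addL(1)]]
18. [C=8 | E={z↦-4} | K=[subR :: addL(1)]]
19. [C=((λw. ((λv. w) z)) -3) | E={z↦-4} | K=[subL(8) :: addL(1)]]
20. [C=(λw. ((λv. w) z)) | E={z↦-4} | K=[arg :: subL(8) :: addL(1)]]
21. [C=-3 | E={z↦-4} | K=[fun :: subL(8) :: addL(1)]]
22. [C=((λv. w) z) | E={w↦-3, z↦-4} | K=[subL(8) :: addL(1)]]
23. [C=(λv. w) | E={w↦-3, z↦-4} | K=[arg :: subL(8) :: addL(1)]]
24. [C=z | E={w↦-3, z↦-4} | K=[fun :: subL(8) :: addL(1)]]
25. [C=w | E={v↦-4, w↦-3, z↦-4} | K=[subL(8) :: addL(1)]]
→ final value 12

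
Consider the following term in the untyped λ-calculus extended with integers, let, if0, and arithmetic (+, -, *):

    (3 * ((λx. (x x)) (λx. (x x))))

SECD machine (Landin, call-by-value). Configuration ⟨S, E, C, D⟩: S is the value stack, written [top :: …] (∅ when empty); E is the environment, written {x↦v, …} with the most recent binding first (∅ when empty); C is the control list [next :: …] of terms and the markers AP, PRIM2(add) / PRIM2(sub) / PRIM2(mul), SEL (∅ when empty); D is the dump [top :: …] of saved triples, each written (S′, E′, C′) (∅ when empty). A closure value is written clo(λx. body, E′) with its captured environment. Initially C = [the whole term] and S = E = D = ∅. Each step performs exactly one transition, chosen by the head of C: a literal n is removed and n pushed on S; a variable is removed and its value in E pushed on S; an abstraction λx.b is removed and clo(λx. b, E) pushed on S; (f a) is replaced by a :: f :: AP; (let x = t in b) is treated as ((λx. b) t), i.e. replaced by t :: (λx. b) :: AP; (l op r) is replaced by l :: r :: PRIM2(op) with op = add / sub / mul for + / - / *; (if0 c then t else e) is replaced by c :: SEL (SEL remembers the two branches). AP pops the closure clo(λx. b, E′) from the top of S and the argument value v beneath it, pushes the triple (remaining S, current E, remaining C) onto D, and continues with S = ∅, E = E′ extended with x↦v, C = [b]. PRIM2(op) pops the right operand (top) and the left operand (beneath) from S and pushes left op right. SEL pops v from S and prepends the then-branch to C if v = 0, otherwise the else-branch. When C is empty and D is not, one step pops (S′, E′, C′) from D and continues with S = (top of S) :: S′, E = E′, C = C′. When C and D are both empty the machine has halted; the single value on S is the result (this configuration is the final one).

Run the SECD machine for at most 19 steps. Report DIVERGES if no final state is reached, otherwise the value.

Answer: DIVERGES (no final state within 19 steps)

Execution trace:
[0] [S=∅ | E=∅ | C=[(3 * ((λx. (x x)) (λx. (x x))))] | D=∅]
[1] [S=∅ | E=∅ | C=[3 :: ((λx. (x x)) (λx. (x x))) :: PRIM2(mul)] | D=∅]
[2] [S=[3] | E=∅ | C=[((λx. (x x)) (λx. (x x))) :: PRIM2(mul)] | D=∅]
[3] [S=[3] | E=∅ | C=[(λx. (x x)) :: (λx. (x x)) :: AP :: PRIM2(mul)] | D=∅]
[4] [S=[clo(λx. (x x), ∅) :: 3] | E=∅ | C=[(λx. (x x)) :: AP :: PRIM2(mul)] | D=∅]
[5] [S=[clo(λx. (x x), ∅) :: clo(λx. (x x), ∅) :: 3] | E=∅ | C=[AP :: PRIM2(mul)] | D=∅]
[6] [S=∅ | E={x↦clo(λx. (x x), ∅)} | C=[(x x)] | D=[([3], ∅, [PRIM2(mul)])]]
[7] [S=∅ | E={x↦clo(λx. (x x), ∅)} | C=[x :: x :: AP] | D=[([3], ∅, [PRIM2(mul)])]]
[8] [S=[clo(λx. (x x), ∅)] | E={x↦clo(λx. (x x), ∅)} | C=[x :: AP] | D=[([3], ∅, [PRIM2(mul)])]]
[9] [S=[clo(λx. (x x), ∅) :: clo(λx. (x x), ∅)] | E={x↦clo(λx. (x x), ∅)} | C=[AP] | D=[([3], ∅, [PRIM2(mul)])]]
[10] [S=∅ | E={x↦clo(λx. (x x), ∅)} | C=[(x x)] | D=[(∅, {x↦clo(λx. (x x), ∅)}, ∅) :: ([3], ∅, [PRIM2(mul)])]]
[11] [S=∅ | E={x↦clo(λx. (x x), ∅)} | C=[x :: x :: AP] | D=[(∅, {x↦clo(λx. (x x), ∅)}, ∅) :: ([3], ∅, [PRIM2(mul)])]]
[12] [S=[clo(λx. (x x), ∅)] | E={x↦clo(λx. (x x), ∅)} | C=[x :: AP] | D=[(∅, {x↦clo(λx. (x x), ∅)}, ∅) :: ([3], ∅, [PRIM2(mul)])]]
[13] [S=[clo(λx. (x x), ∅) :: clo(λx. (x x), ∅)] | E={x↦clo(λx. (x x), ∅)} | C=[AP] | D=[(∅, {x↦clo(λx. (x x), ∅)}, ∅) :: ([3], ∅, [PRIM2(mul)])]]
[14] [S=∅ | E={x↦clo(λx. (x x), ∅)} | C=[(x x)] | D=[(∅, {x↦clo(λx. (x x), ∅)}, ∅) :: (∅, {x↦clo(λx. (x x), ∅)}, ∅) :: ([3], ∅, [PRIM2(mul)])]]
[15] [S=∅ | E={x↦clo(λx. (x x), ∅)} | C=[x :: x :: AP] | D=[(∅, {x↦clo(λx. (x x), ∅)}, ∅) :: (∅, {x↦clo(λx. (x x), ∅)}, ∅) :: ([3], ∅, [PRIM2(mul)])]]
[16] [S=[clo(λx. (x x), ∅)] | E={x↦clo(λx. (x x), ∅)} | C=[x :: AP] | D=[(∅, {x↦clo(λx. (x x), ∅)}, ∅) :: (∅, {x↦clo(λx. (x x), ∅)}, ∅) :: ([3], ∅, [PRIM2(mul)])]]
[17] [S=[clo(λx. (x x), ∅) :: clo(λx. (x x), ∅)] | E={x↦clo(λx. (x x), ∅)} | C=[AP] | D=[(∅, {x↦clo(λx. (x x), ∅)}, ∅) :: (∅, {x↦clo(λx. (x x), ∅)}, ∅) :: ([3], ∅, [PRIM2(mul)])]]
[18] [S=∅ | E={x↦clo(λx. (x x), ∅)} | C=[(x x)] | D=[(∅, {x↦clo(λx. (x x), ∅)}, ∅) :: (∅, {x↦clo(λx. (x x), ∅)}, ∅) :: (∅, {x↦clo(λx. (x x), ∅)}, ∅) :: ([3], ∅, [PRIM2(mul)])]]
[19] [S=∅ | E={x↦clo(λx. (x x), ∅)} | C=[x :: x :: AP] | D=[(∅, {x↦clo(λx. (x x), ∅)}, ∅) :: (∅, {x↦clo(λx. (x x), ∅)}, ∅) :: (∅, {x↦clo(λx. (x x), ∅)}, ∅) :: ([3], ∅, [PRIM2(mul)])]]
→ 19 transitions taken and the configuration is still not final: no result within 19 steps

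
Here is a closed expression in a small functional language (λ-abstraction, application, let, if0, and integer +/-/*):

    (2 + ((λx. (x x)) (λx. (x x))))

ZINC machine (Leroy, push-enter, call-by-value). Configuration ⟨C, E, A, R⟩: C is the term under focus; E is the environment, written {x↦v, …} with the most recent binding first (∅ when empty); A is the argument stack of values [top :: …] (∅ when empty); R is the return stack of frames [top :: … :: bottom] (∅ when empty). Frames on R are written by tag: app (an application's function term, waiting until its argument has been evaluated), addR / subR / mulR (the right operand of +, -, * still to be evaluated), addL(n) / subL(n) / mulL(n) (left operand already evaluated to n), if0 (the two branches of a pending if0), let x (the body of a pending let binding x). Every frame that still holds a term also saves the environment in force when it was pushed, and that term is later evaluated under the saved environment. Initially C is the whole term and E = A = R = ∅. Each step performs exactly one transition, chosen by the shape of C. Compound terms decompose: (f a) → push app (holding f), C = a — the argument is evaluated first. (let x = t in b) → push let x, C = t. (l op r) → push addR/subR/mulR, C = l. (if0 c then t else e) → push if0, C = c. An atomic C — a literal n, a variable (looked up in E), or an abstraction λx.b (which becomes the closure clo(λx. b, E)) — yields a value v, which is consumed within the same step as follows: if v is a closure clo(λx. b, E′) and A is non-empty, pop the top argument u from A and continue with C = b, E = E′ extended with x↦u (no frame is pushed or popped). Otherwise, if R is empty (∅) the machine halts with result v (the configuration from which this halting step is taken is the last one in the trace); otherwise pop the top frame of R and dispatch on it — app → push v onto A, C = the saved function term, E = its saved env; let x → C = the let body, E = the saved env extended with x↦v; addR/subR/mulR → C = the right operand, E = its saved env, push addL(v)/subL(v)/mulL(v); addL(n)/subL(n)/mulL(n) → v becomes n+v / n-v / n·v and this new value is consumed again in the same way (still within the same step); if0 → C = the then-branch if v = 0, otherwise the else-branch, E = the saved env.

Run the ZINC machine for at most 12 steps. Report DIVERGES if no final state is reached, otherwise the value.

[0] ⟨C=(2 + ((λx. (x x)) (λx. (x x)))); E=∅; A=∅; R=∅⟩
[1] ⟨C=2; E=∅; A=∅; R=[addR]⟩
[2] ⟨C=((λx. (x x)) (λx. (x x))); E=∅; A=∅; R=[addL(2)]⟩
[3] ⟨C=(λx. (x x)); E=∅; A=∅; R=[app :: addL(2)]⟩
[4] ⟨C=(λx. (x x)); E=∅; A=[clo(λx. (x x), ∅)]; R=[addL(2)]⟩
[5] ⟨C=(x x); E={x↦clo(λx. (x x), ∅)}; A=∅; R=[addL(2)]⟩
[6] ⟨C=x; E={x↦clo(λx. (x x), ∅)}; A=∅; R=[app :: addL(2)]⟩
[7] ⟨C=x; E={x↦clo(λx. (x x), ∅)}; A=[clo(λx. (x x), ∅)]; R=[addL(2)]⟩
… configuration repeats with period 3 (steps 5–7 recur indefinitely) …

Answer: DIVERGES (no final state within 12 steps)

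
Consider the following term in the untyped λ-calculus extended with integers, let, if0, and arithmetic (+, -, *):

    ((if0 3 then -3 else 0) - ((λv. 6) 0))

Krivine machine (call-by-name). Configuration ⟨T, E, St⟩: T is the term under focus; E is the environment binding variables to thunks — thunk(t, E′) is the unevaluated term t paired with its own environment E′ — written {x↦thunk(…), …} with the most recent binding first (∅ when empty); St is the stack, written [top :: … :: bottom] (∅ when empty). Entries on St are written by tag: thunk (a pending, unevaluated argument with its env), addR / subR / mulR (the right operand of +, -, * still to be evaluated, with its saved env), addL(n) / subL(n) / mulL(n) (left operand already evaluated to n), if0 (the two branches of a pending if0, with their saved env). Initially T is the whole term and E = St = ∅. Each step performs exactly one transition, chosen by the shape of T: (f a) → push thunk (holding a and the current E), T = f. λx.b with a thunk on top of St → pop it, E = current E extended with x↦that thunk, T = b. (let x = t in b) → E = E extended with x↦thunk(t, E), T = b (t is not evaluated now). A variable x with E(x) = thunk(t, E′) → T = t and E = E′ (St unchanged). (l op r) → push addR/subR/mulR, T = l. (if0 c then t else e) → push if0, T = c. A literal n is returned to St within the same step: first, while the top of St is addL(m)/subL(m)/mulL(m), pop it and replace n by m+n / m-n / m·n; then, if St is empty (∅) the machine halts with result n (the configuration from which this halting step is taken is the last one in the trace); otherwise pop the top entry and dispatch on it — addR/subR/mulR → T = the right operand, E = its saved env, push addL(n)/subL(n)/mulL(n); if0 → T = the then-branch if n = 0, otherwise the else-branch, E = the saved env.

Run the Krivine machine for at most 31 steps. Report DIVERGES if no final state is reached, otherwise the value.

Answer: -6

Execution trace:
step 0: ⟨T=((if0 3 then -3 else 0) - ((λv. 6) 0)); E=∅; St=∅⟩
step 1: ⟨T=(if0 3 then -3 else 0); E=∅; St=[subR]⟩
step 2: ⟨T=3; E=∅; St=[if0 :: subR]⟩
step 3: ⟨T=0; E=∅; St=[subR]⟩
step 4: ⟨T=((λv. 6) 0); E=∅; St=[subL(0)]⟩
step 5: ⟨T=(λv. 6); E=∅; St=[thunk :: subL(0)]⟩
step 6: ⟨T=6; E={v↦thunk(0, ∅)}; St=[subL(0)]⟩
→ final value -6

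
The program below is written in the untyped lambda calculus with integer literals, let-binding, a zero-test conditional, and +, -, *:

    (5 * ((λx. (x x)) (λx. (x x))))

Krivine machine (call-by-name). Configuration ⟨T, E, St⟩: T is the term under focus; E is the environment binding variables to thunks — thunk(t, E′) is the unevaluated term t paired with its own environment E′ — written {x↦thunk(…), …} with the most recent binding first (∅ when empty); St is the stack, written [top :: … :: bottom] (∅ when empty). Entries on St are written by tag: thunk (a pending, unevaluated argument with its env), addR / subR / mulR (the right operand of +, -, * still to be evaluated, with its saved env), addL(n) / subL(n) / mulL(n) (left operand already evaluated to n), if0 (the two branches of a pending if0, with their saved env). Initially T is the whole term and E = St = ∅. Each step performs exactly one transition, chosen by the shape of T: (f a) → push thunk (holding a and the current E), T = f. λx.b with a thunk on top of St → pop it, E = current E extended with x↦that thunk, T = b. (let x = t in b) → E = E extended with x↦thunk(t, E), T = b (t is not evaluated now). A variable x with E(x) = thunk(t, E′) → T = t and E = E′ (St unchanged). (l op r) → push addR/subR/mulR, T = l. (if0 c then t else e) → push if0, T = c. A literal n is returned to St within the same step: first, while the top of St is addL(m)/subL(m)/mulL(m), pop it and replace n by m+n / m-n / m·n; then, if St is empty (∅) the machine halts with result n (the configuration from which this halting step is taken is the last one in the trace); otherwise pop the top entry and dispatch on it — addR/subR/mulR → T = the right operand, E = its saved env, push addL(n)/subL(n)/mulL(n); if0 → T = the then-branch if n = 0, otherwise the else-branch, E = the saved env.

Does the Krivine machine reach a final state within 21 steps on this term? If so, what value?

step 0: <T=(5 * ((λx. (x x)) (λx. (x x)))), E=∅, St=∅>
step 1: <T=5, E=∅, St=[mulR]>
step 2: <T=((λx. (x x)) (λx. (x x))), E=∅, St=[mulL(5)]>
step 3: <T=(λx. (x x)), E=∅, St=[thunk :: mulL(5)]>
step 4: <T=(x x), E={x↦thunk((λx. (x x)), ∅)}, St=[mulL(5)]>
step 5: <T=x, E={x↦thunk((λx. (x x)), ∅)}, St=[thunk :: mulL(5)]>
step 6: <T=(λx. (x x)), E=∅, St=[thunk :: mulL(5)]>
step 7: <T=(x x), E={x↦thunk(x, {x↦thunk((λx. (x x)), ∅)})}, St=[mulL(5)]>
step 8: <T=x, E={x↦thunk(x, {x↦thunk((λx. (x x)), ∅)})}, St=[thunk :: mulL(5)]>
step 9: <T=x, E={x↦thunk((λx. (x x)), ∅)}, St=[thunk :: mulL(5)]>
step 10: <T=(λx. (x x)), E=∅, St=[thunk :: mulL(5)]>
step 11: <T=(x x), E={x↦thunk(x, {x↦thunk(x, {x↦thunk((λx. (x x)), ∅)})})}, St=[mulL(5)]>
step 12: <T=x, E={x↦thunk(x, {x↦thunk(x, {x↦thunk((λx. (x x)), ∅)})})}, St=[thunk :: mulL(5)]>
step 13: <T=x, E={x↦thunk(x, {x↦thunk((λx. (x x)), ∅)})}, St=[thunk :: mulL(5)]>
step 14: <T=x, E={x↦thunk((λx. (x x)), ∅)}, St=[thunk :: mulL(5)]>
step 15: <T=(λx. (x x)), E=∅, St=[thunk :: mulL(5)]>
step 16: <T=(x x), E={x↦thunk(x, {x↦thunk(x, {x↦thunk(x, {x↦thunk((λx. (x x)), ∅)})})})}, St=[mulL(5)]>
step 17: <T=x, E={x↦thunk(x, {x↦thunk(x, {x↦thunk(x, {x↦thunk((λx. (x x)), ∅)})})})}, St=[thunk :: mulL(5)]>
step 18: <T=x, E={x↦thunk(x, {x↦thunk(x, {x↦thunk((λx. (x x)), ∅)})})}, St=[thunk :: mulL(5)]>
step 19: <T=x, E={x↦thunk(x, {x↦thunk((λx. (x x)), ∅)})}, St=[thunk :: mulL(5)]>
step 20: <T=x, E={x↦thunk((λx. (x x)), ∅)}, St=[thunk :: mulL(5)]>
step 21: <T=(λx. (x x)), E=∅, St=[thunk :: mulL(5)]>
→ 21 transitions taken and the configuration is still not final: no result within 21 steps

Answer: DIVERGES (no final state within 21 steps)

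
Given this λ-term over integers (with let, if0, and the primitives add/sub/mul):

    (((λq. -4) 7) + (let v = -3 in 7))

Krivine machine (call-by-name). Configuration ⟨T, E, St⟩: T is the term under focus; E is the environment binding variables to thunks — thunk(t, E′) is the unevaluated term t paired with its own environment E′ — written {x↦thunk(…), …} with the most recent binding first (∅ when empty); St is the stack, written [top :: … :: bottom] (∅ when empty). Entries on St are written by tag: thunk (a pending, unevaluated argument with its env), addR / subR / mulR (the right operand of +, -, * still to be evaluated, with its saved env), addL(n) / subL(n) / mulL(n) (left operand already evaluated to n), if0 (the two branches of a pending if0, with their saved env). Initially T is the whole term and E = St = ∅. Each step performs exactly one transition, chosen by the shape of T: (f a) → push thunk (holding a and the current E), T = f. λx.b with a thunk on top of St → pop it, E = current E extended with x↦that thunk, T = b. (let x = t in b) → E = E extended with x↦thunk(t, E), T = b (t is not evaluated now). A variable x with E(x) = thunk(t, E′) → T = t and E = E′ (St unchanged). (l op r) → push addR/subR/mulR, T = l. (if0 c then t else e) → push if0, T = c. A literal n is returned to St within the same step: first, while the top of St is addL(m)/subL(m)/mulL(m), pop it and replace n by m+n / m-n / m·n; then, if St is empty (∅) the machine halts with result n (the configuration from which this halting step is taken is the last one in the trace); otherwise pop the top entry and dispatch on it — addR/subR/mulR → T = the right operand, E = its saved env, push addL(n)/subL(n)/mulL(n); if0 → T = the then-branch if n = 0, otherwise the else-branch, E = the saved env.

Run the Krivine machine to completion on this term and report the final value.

[0] ⟨T=(((λq. -4) 7) + (let v = -3 in 7)); E=∅; St=∅⟩
[1] ⟨T=((λq. -4) 7); E=∅; St=[addR]⟩
[2] ⟨T=(λq. -4); E=∅; St=[thunk :: addR]⟩
[3] ⟨T=-4; E={q↦thunk(7, ∅)}; St=[addR]⟩
[4] ⟨T=(let v = -3 in 7); E=∅; St=[addL(-4)]⟩
[5] ⟨T=7; E={v↦thunk(-3, ∅)}; St=[addL(-4)]⟩
→ final value 3

Answer: 3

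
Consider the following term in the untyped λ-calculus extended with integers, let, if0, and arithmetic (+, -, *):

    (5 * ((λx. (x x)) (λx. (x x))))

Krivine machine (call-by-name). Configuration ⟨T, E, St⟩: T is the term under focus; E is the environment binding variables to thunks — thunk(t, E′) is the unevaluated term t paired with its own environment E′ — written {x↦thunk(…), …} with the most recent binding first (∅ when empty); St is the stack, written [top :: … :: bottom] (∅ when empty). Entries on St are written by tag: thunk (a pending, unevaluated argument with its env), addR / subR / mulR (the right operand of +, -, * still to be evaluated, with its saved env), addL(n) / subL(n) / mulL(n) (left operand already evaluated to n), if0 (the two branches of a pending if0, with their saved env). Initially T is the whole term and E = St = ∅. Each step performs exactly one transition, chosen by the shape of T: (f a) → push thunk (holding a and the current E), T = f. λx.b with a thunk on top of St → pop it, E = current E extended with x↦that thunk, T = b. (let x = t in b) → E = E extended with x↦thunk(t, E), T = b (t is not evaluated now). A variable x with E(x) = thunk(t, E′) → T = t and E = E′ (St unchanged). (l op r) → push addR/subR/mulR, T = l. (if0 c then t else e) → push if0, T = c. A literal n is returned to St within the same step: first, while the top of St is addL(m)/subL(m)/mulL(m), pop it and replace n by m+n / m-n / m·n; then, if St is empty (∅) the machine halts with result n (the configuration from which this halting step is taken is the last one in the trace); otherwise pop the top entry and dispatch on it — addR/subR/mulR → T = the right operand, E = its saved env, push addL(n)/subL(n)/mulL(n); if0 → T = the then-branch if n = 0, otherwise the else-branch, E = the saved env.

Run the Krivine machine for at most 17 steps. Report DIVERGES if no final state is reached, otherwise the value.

0. ⟨T=(5 * ((λx. (x x)) (λx. (x x)))); E=∅; St=∅⟩
1. ⟨T=5; E=∅; St=[mulR]⟩
2. ⟨T=((λx. (x x)) (λx. (x x))); E=∅; St=[mulL(5)]⟩
3. ⟨T=(λx. (x x)); E=∅; St=[thunk :: mulL(5)]⟩
4. ⟨T=(x x); E={x↦thunk((λx. (x x)), ∅)}; St=[mulL(5)]⟩
5. ⟨T=x; E={x↦thunk((λx. (x x)), ∅)}; St=[thunk :: mulL(5)]⟩
6. ⟨T=(λx. (x x)); E=∅; St=[thunk :: mulL(5)]⟩
7. ⟨T=(x x); E={x↦thunk(x, {x↦thunk((λx. (x x)), ∅)})}; St=[mulL(5)]⟩
8. ⟨T=x; E={x↦thunk(x, {x↦thunk((λx. (x x)), ∅)})}; St=[thunk :: mulL(5)]⟩
9. ⟨T=x; E={x↦thunk((λx. (x x)), ∅)}; St=[thunk :: mulL(5)]⟩
10. ⟨T=(λx. (x x)); E=∅; St=[thunk :: mulL(5)]⟩
11. ⟨T=(x x); E={x↦thunk(x, {x↦thunk(x, {x↦thunk((λx. (x x)), ∅)})})}; St=[mulL(5)]⟩
12. ⟨T=x; E={x↦thunk(x, {x↦thunk(x, {x↦thunk((λx. (x x)), ∅)})})}; St=[thunk :: mulL(5)]⟩
13. ⟨T=x; E={x↦thunk(x, {x↦thunk((λx. (x x)), ∅)})}; St=[thunk :: mulL(5)]⟩
14. ⟨T=x; E={x↦thunk((λx. (x x)), ∅)}; St=[thunk :: mulL(5)]⟩
15. ⟨T=(λx. (x x)); E=∅; St=[thunk :: mulL(5)]⟩
16. ⟨T=(x x); E={x↦thunk(x, {x↦thunk(x, {x↦thunk(x, {x↦thunk((λx. (x x)), ∅)})})})}; St=[mulL(5)]⟩
17. ⟨T=x; E={x↦thunk(x, {x↦thunk(x, {x↦thunk(x, {x↦thunk((λx. (x x)), ∅)})})})}; St=[thunk :: mulL(5)]⟩
→ 17 transitions taken and the configuration is still not final: no result within 17 steps

Answer: DIVERGES (no final state within 17 steps)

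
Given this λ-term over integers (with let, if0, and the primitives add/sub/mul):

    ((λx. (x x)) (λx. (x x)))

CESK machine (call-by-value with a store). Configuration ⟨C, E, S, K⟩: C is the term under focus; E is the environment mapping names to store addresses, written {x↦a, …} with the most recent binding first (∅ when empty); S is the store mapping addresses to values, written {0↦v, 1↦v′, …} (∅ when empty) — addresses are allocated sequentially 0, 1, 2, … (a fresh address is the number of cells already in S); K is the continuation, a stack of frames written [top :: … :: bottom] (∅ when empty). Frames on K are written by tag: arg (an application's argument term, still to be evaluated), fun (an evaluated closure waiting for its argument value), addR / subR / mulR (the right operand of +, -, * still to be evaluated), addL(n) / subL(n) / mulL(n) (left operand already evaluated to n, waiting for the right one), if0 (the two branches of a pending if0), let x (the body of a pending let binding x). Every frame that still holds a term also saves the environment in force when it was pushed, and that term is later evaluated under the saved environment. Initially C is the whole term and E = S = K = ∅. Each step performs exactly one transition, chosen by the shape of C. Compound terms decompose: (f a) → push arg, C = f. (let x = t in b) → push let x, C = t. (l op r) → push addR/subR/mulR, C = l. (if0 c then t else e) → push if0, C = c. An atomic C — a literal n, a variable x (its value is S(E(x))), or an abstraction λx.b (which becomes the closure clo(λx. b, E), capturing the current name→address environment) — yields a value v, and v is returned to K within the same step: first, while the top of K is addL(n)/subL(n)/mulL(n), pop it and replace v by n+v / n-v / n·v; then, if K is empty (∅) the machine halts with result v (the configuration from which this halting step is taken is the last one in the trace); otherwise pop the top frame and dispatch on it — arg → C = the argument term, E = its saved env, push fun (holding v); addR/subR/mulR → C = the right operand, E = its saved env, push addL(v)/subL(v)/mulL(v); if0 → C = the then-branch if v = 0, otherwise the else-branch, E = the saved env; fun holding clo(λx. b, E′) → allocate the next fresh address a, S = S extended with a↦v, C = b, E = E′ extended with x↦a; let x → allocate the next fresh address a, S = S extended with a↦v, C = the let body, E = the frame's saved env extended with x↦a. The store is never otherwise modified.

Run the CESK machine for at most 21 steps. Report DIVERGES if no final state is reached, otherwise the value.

step 0: ⟨C=((λx. (x x)) (λx. (x x))); E=∅; S=∅; K=∅⟩
step 1: ⟨C=(λx. (x x)); E=∅; S=∅; K=[arg]⟩
step 2: ⟨C=(λx. (x x)); E=∅; S=∅; K=[fun]⟩
step 3: ⟨C=(x x); E={x↦0}; S={0↦clo(λx. (x x), ∅)}; K=∅⟩
step 4: ⟨C=x; E={x↦0}; S={0↦clo(λx. (x x), ∅)}; K=[arg]⟩
step 5: ⟨C=x; E={x↦0}; S={0↦clo(λx. (x x), ∅)}; K=[fun]⟩
step 6: ⟨C=(x x); E={x↦1}; S={0↦clo(λx. (x x), ∅), 1↦clo(λx. (x x), ∅)}; K=∅⟩
step 7: ⟨C=x; E={x↦1}; S={0↦clo(λx. (x x), ∅), 1↦clo(λx. (x x), ∅)}; K=[arg]⟩
step 8: ⟨C=x; E={x↦1}; S={0↦clo(λx. (x x), ∅), 1↦clo(λx. (x x), ∅)}; K=[fun]⟩
step 9: ⟨C=(x x); E={x↦2}; S={0↦clo(λx. (x x), ∅), 1↦clo(λx. (x x), ∅), 2↦clo(λx. (x x), ∅)}; K=∅⟩
step 10: ⟨C=x; E={x↦2}; S={0↦clo(λx. (x x), ∅), 1↦clo(λx. (x x), ∅), 2↦clo(λx. (x x), ∅)}; K=[arg]⟩
step 11: ⟨C=x; E={x↦2}; S={0↦clo(λx. (x x), ∅), 1↦clo(λx. (x x), ∅), 2↦clo(λx. (x x), ∅)}; K=[fun]⟩
step 12: ⟨C=(x x); E={x↦3}; S={0↦clo(λx. (x x), ∅), 1↦clo(λx. (x x), ∅), 2↦clo(λx. (x x), ∅), 3↦clo(λx. (x x), ∅)}; K=∅⟩
step 13: ⟨C=x; E={x↦3}; S={0↦clo(λx. (x x), ∅), 1↦clo(λx. (x x), ∅), 2↦clo(λx. (x x), ∅), 3↦clo(λx. (x x), ∅)}; K=[arg]⟩
step 14: ⟨C=x; E={x↦3}; S={0↦clo(λx. (x x), ∅), 1↦clo(λx. (x x), ∅), 2↦clo(λx. (x x), ∅), 3↦clo(λx. (x x), ∅)}; K=[fun]⟩
step 15: ⟨C=(x x); E={x↦4}; S={0↦clo(λx. (x x), ∅), 1↦clo(λx. (x x), ∅), 2↦clo(λx. (x x), ∅), 3↦clo(λx. (x x), ∅), 4↦clo(λx. (x x), ∅)}; K=∅⟩
step 16: ⟨C=x; E={x↦4}; S={0↦clo(λx. (x x), ∅), 1↦clo(λx. (x x), ∅), 2↦clo(λx. (x x), ∅), 3↦clo(λx. (x x), ∅), 4↦clo(λx. (x x), ∅)}; K=[arg]⟩
step 17: ⟨C=x; E={x↦4}; S={0↦clo(λx. (x x), ∅), 1↦clo(λx. (x x), ∅), 2↦clo(λx. (x x), ∅), 3↦clo(λx. (x x), ∅), 4↦clo(λx. (x x), ∅)}; K=[fun]⟩
step 18: ⟨C=(x x); E={x↦5}; S={0↦clo(λx. (x x), ∅), 1↦clo(λx. (x x), ∅), 2↦clo(λx. (x x), ∅), 3↦clo(λx. (x x), ∅), 4↦clo(λx. (x x), ∅), 5↦clo(λx. (x x), ∅)}; K=∅⟩
step 19: ⟨C=x; E={x↦5}; S={0↦clo(λx. (x x), ∅), 1↦clo(λx. (x x), ∅), 2↦clo(λx. (x x), ∅), 3↦clo(λx. (x x), ∅), 4↦clo(λx. (x x), ∅), 5↦clo(λx. (x x), ∅)}; K=[arg]⟩
step 20: ⟨C=x; E={x↦5}; S={0↦clo(λx. (x x), ∅), 1↦clo(λx. (x x), ∅), 2↦clo(λx. (x x), ∅), 3↦clo(λx. (x x), ∅), 4↦clo(λx. (x x), ∅), 5↦clo(λx. (x x), ∅)}; K=[fun]⟩
step 21: ⟨C=(x x); E={x↦6}; S={0↦clo(λx. (x x), ∅), 1↦clo(λx. (x x), ∅), 2↦clo(λx. (x x), ∅), 3↦clo(λx. (x x), ∅), 4↦clo(λx. (x x), ∅), 5↦clo(λx. (x x), ∅), 6↦clo(λx. (x x), ∅)}; K=∅⟩
→ 21 transitions taken and the configuration is still not final: no result within 21 steps

Answer: DIVERGES (no final state within 21 steps)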